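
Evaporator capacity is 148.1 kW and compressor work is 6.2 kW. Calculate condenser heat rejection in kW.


Q_cond = Q_evap + W
Q_cond = 148.1 + 6.2
Q_cond = 154.3 kW

154.3


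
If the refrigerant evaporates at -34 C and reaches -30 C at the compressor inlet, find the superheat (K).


Superheat = T_suction - T_evap
Superheat = -30 - (-34)
Superheat = 4 K

4


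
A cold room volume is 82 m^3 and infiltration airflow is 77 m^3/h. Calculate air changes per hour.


ACH = flow / volume
ACH = 77 / 82
ACH = 0.939

0.939


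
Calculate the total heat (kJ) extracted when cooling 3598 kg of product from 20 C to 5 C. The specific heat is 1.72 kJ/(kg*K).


dT = 20 - (5) = 15 K
Q = m * cp * dT = 3598 * 1.72 * 15
Q = 92828 kJ

92828


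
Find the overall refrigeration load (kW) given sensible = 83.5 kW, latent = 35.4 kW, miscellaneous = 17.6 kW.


Q_total = Q_s + Q_l + Q_misc
Q_total = 83.5 + 35.4 + 17.6
Q_total = 136.5 kW

136.5


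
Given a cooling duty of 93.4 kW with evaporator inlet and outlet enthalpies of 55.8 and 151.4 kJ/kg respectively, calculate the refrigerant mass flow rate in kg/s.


dh = 151.4 - 55.8 = 95.6 kJ/kg
m_dot = Q / dh = 93.4 / 95.6 = 0.977 kg/s

0.977


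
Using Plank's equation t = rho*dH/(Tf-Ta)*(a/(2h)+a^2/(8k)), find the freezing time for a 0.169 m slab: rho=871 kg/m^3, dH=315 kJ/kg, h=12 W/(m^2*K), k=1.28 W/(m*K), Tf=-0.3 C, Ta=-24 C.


dT = -0.3 - (-24) = 23.7 K
term1 = a/(2h) = 0.169/(2*12) = 0.007041666667
term2 = a^2/(8k) = 0.169^2/(8*1.28) = 0.002789160156
t = rho*dH*1000/dT * (term1 + term2)
t = 871*315*1000/23.7 * (0.007041666667 + 0.002789160156)
t = 113807 s

113807


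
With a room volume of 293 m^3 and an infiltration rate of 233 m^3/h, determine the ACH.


ACH = flow / volume
ACH = 233 / 293
ACH = 0.795

0.795


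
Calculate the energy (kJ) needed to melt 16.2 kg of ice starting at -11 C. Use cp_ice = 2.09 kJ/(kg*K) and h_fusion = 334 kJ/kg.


Sensible heat = cp * dT = 2.09 * 11 = 22.99 kJ/kg
Total per kg = 22.99 + 334 = 356.99 kJ/kg
Q = m * total = 16.2 * 356.99
Q = 5783.2 kJ

5783.2


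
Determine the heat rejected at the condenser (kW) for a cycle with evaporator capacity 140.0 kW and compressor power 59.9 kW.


Q_cond = Q_evap + W
Q_cond = 140.0 + 59.9
Q_cond = 199.9 kW

199.9


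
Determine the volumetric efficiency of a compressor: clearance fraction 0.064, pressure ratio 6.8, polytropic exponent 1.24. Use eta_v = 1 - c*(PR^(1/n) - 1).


PR^(1/n) = 6.8^(1/1.24) = 4.69221772
eta_v = 1 - 0.064 * (4.69221772 - 1)
eta_v = 0.7637

0.7637


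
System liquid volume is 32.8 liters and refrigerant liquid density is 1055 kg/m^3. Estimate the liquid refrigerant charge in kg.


Charge = V * rho / 1000
Charge = 32.8 * 1055 / 1000
Charge = 34.6 kg

34.6


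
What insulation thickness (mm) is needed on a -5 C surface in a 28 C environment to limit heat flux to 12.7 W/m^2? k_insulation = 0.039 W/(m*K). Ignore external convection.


dT = 28 - (-5) = 33 K
thickness = k * dT / q_max * 1000
thickness = 0.039 * 33 / 12.7 * 1000
thickness = 101.3 mm

101.3


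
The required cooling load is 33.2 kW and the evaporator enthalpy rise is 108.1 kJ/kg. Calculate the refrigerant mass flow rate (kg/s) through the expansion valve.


m_dot = Q / dh
m_dot = 33.2 / 108.1
m_dot = 0.3071 kg/s

0.3071


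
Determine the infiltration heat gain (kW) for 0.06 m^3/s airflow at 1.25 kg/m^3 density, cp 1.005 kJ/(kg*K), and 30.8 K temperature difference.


Q = V_dot * rho * cp * dT
Q = 0.06 * 1.25 * 1.005 * 30.8
Q = 2.322 kW

2.322


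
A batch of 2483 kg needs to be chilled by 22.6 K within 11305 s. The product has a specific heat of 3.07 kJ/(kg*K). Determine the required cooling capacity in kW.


Q = m * cp * dT / t
Q = 2483 * 3.07 * 22.6 / 11305
Q = 15.239 kW

15.239


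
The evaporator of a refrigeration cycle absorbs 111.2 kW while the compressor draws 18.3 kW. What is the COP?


COP = Q_evap / W
COP = 111.2 / 18.3
COP = 6.077

6.077


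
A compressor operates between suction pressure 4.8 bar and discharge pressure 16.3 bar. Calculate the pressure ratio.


PR = P_high / P_low
PR = 16.3 / 4.8
PR = 3.396

3.396


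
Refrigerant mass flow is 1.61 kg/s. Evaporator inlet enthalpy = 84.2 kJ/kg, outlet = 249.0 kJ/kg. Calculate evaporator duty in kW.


dh = 249.0 - 84.2 = 164.8 kJ/kg
Q_evap = m_dot * dh = 1.61 * 164.8
Q_evap = 265.33 kW

265.33


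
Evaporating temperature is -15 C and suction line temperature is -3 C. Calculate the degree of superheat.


Superheat = T_suction - T_evap
Superheat = -3 - (-15)
Superheat = 12 K

12


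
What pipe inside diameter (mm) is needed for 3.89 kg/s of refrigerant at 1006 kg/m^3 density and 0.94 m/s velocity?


A = m_dot / (rho * v) = 3.89 / (1006 * 0.94) = 0.004113616175 m^2
d = sqrt(4*A/pi) * 1000
d = 72.4 mm

72.4


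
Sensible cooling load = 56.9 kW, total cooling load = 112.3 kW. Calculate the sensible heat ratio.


SHR = Q_sensible / Q_total
SHR = 56.9 / 112.3
SHR = 0.507

0.507


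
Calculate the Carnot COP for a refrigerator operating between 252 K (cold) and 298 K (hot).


dT = 298 - 252 = 46 K
COP_carnot = T_cold / dT = 252 / 46
COP_carnot = 5.478

5.478


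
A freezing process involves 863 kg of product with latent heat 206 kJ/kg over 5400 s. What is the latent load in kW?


Q_lat = m * h_fg / t
Q_lat = 863 * 206 / 5400
Q_lat = 32.92 kW

32.92


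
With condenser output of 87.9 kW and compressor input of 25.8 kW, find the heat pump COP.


COP_hp = Q_cond / W
COP_hp = 87.9 / 25.8
COP_hp = 3.407

3.407


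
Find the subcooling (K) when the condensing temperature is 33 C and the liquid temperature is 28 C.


Subcooling = T_cond - T_liquid
Subcooling = 33 - 28
Subcooling = 5 K

5


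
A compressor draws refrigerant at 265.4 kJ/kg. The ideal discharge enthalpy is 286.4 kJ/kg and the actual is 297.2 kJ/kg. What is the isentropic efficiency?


dh_ideal = 286.4 - 265.4 = 21.0 kJ/kg
dh_actual = 297.2 - 265.4 = 31.8 kJ/kg
eta_s = dh_ideal / dh_actual = 21.0 / 31.8
eta_s = 0.6604

0.6604


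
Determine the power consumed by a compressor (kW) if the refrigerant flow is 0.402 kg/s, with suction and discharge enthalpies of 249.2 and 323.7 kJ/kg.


dh = 323.7 - 249.2 = 74.5 kJ/kg
W = m_dot * dh = 0.402 * 74.5 = 29.95 kW

29.95


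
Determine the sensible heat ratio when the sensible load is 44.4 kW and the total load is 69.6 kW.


SHR = Q_sensible / Q_total
SHR = 44.4 / 69.6
SHR = 0.638

0.638


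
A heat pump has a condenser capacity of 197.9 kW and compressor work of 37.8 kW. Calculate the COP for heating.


COP_hp = Q_cond / W
COP_hp = 197.9 / 37.8
COP_hp = 5.235

5.235


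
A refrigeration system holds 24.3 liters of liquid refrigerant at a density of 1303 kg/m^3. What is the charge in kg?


Charge = V * rho / 1000
Charge = 24.3 * 1303 / 1000
Charge = 31.66 kg

31.66


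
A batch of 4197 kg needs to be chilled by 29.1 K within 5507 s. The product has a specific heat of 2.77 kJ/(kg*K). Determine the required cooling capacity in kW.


Q = m * cp * dT / t
Q = 4197 * 2.77 * 29.1 / 5507
Q = 61.432 kW

61.432


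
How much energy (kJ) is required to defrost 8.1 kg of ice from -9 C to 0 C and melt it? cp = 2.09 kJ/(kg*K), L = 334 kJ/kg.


Sensible heat = cp * dT = 2.09 * 9 = 18.81 kJ/kg
Total per kg = 18.81 + 334 = 352.81 kJ/kg
Q = m * total = 8.1 * 352.81
Q = 2857.8 kJ

2857.8


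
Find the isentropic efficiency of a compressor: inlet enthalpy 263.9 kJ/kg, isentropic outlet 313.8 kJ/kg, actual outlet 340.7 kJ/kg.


dh_ideal = 313.8 - 263.9 = 49.9 kJ/kg
dh_actual = 340.7 - 263.9 = 76.8 kJ/kg
eta_s = dh_ideal / dh_actual = 49.9 / 76.8
eta_s = 0.6497

0.6497


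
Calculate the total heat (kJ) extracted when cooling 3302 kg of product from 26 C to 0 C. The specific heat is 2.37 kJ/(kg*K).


dT = 26 - (0) = 26 K
Q = m * cp * dT = 3302 * 2.37 * 26
Q = 203469 kJ

203469


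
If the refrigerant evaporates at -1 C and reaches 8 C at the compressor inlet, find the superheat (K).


Superheat = T_suction - T_evap
Superheat = 8 - (-1)
Superheat = 9 K

9


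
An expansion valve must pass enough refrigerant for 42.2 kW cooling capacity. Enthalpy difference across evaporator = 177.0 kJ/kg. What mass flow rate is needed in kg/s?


m_dot = Q / dh
m_dot = 42.2 / 177.0
m_dot = 0.2384 kg/s

0.2384


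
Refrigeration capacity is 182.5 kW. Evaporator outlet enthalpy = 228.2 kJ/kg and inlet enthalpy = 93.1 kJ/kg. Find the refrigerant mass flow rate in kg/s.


dh = 228.2 - 93.1 = 135.1 kJ/kg
m_dot = Q / dh = 182.5 / 135.1 = 1.3509 kg/s

1.3509


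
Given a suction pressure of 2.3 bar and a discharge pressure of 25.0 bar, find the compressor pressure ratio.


PR = P_high / P_low
PR = 25.0 / 2.3
PR = 10.87

10.87


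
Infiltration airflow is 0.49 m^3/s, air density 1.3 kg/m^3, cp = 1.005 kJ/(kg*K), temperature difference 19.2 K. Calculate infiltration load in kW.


Q = V_dot * rho * cp * dT
Q = 0.49 * 1.3 * 1.005 * 19.2
Q = 12.292 kW

12.292


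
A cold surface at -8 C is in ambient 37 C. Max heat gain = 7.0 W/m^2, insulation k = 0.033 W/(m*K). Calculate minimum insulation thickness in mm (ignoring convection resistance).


dT = 37 - (-8) = 45 K
thickness = k * dT / q_max * 1000
thickness = 0.033 * 45 / 7.0 * 1000
thickness = 212.1 mm

212.1


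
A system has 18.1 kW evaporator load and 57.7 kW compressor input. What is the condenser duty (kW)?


Q_cond = Q_evap + W
Q_cond = 18.1 + 57.7
Q_cond = 75.8 kW

75.8


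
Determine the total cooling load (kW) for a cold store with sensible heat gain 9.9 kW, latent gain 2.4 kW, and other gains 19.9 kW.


Q_total = Q_s + Q_l + Q_misc
Q_total = 9.9 + 2.4 + 19.9
Q_total = 32.2 kW

32.2


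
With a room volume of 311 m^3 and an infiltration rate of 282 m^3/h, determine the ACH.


ACH = flow / volume
ACH = 282 / 311
ACH = 0.907

0.907


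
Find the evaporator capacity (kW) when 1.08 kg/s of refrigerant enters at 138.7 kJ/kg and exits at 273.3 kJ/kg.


dh = 273.3 - 138.7 = 134.6 kJ/kg
Q_evap = m_dot * dh = 1.08 * 134.6
Q_evap = 145.37 kW

145.37


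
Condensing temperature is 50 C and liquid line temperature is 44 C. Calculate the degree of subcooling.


Subcooling = T_cond - T_liquid
Subcooling = 50 - 44
Subcooling = 6 K

6


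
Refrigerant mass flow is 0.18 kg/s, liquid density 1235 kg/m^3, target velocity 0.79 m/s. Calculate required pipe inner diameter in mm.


A = m_dot / (rho * v) = 0.18 / (1235 * 0.79) = 0.0001844923897 m^2
d = sqrt(4*A/pi) * 1000
d = 15.3 mm

15.3


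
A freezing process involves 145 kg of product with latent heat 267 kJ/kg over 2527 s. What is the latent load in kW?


Q_lat = m * h_fg / t
Q_lat = 145 * 267 / 2527
Q_lat = 15.32 kW

15.32


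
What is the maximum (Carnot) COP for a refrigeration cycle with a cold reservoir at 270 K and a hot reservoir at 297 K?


dT = 297 - 270 = 27 K
COP_carnot = T_cold / dT = 270 / 27
COP_carnot = 10.0

10.0


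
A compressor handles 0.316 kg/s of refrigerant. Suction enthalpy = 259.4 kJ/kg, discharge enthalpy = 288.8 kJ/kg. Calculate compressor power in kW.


dh = 288.8 - 259.4 = 29.4 kJ/kg
W = m_dot * dh = 0.316 * 29.4 = 9.29 kW

9.29


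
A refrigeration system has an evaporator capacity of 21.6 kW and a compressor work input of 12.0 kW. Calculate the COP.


COP = Q_evap / W
COP = 21.6 / 12.0
COP = 1.8

1.8


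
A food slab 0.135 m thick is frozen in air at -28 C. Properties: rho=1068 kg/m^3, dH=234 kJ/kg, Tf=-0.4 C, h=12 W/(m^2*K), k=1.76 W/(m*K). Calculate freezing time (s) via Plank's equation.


dT = -0.4 - (-28) = 27.6 K
term1 = a/(2h) = 0.135/(2*12) = 0.005625
term2 = a^2/(8k) = 0.135^2/(8*1.76) = 0.001294389205
t = rho*dH*1000/dT * (term1 + term2)
t = 1068*234*1000/27.6 * (0.005625 + 0.001294389205)
t = 62654 s

62654


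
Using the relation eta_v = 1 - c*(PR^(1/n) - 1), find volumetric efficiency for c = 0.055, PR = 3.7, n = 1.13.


PR^(1/n) = 3.7^(1/1.13) = 3.18297615
eta_v = 1 - 0.055 * (3.18297615 - 1)
eta_v = 0.8799

0.8799


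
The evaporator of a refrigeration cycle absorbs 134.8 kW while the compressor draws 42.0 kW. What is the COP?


COP = Q_evap / W
COP = 134.8 / 42.0
COP = 3.21

3.21


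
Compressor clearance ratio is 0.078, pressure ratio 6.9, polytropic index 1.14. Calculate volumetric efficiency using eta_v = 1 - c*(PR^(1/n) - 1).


PR^(1/n) = 6.9^(1/1.14) = 5.44292733
eta_v = 1 - 0.078 * (5.44292733 - 1)
eta_v = 0.6535

0.6535


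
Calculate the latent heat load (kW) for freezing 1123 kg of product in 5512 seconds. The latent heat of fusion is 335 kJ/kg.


Q_lat = m * h_fg / t
Q_lat = 1123 * 335 / 5512
Q_lat = 68.25 kW

68.25


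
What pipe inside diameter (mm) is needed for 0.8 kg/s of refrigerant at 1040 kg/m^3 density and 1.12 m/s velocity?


A = m_dot / (rho * v) = 0.8 / (1040 * 1.12) = 0.0006868131868 m^2
d = sqrt(4*A/pi) * 1000
d = 29.6 mm

29.6


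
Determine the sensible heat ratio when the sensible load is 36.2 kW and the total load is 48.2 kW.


SHR = Q_sensible / Q_total
SHR = 36.2 / 48.2
SHR = 0.751

0.751


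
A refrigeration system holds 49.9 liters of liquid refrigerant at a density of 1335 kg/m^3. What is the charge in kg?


Charge = V * rho / 1000
Charge = 49.9 * 1335 / 1000
Charge = 66.62 kg

66.62


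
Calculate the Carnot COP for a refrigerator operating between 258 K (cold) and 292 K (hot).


dT = 292 - 258 = 34 K
COP_carnot = T_cold / dT = 258 / 34
COP_carnot = 7.588

7.588


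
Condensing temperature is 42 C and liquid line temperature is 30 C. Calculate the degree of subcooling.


Subcooling = T_cond - T_liquid
Subcooling = 42 - 30
Subcooling = 12 K

12


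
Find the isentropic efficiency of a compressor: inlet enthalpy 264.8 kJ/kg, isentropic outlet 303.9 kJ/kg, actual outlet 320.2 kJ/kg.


dh_ideal = 303.9 - 264.8 = 39.1 kJ/kg
dh_actual = 320.2 - 264.8 = 55.4 kJ/kg
eta_s = dh_ideal / dh_actual = 39.1 / 55.4
eta_s = 0.7058

0.7058


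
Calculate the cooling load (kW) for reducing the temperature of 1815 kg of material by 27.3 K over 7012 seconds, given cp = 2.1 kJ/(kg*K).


Q = m * cp * dT / t
Q = 1815 * 2.1 * 27.3 / 7012
Q = 14.839 kW

14.839


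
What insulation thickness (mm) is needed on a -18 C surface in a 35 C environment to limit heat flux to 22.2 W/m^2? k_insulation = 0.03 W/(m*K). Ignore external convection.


dT = 35 - (-18) = 53 K
thickness = k * dT / q_max * 1000
thickness = 0.03 * 53 / 22.2 * 1000
thickness = 71.6 mm

71.6


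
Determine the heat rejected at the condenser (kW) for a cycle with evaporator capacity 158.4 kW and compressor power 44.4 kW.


Q_cond = Q_evap + W
Q_cond = 158.4 + 44.4
Q_cond = 202.8 kW

202.8


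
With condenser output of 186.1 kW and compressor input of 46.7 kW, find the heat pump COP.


COP_hp = Q_cond / W
COP_hp = 186.1 / 46.7
COP_hp = 3.985

3.985


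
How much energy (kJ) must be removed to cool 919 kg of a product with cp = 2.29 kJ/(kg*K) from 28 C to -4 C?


dT = 28 - (-4) = 32 K
Q = m * cp * dT = 919 * 2.29 * 32
Q = 67344 kJ

67344


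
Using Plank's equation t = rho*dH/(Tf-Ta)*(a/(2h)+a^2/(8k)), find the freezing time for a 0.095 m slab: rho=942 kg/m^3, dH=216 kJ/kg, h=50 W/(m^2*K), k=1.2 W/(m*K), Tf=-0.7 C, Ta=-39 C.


dT = -0.7 - (-39) = 38.3 K
term1 = a/(2h) = 0.095/(2*50) = 0.00095
term2 = a^2/(8k) = 0.095^2/(8*1.2) = 0.0009401041667
t = rho*dH*1000/dT * (term1 + term2)
t = 942*216*1000/38.3 * (0.00095 + 0.0009401041667)
t = 10041 s

10041


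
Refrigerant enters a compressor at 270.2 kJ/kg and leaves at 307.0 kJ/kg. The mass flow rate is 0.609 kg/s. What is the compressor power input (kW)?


dh = 307.0 - 270.2 = 36.8 kJ/kg
W = m_dot * dh = 0.609 * 36.8 = 22.41 kW

22.41


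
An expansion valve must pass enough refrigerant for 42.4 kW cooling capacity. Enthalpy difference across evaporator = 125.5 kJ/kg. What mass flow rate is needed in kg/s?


m_dot = Q / dh
m_dot = 42.4 / 125.5
m_dot = 0.3378 kg/s

0.3378


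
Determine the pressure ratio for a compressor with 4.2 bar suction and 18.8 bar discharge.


PR = P_high / P_low
PR = 18.8 / 4.2
PR = 4.476

4.476


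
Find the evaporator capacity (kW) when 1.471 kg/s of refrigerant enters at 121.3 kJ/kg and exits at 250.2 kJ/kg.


dh = 250.2 - 121.3 = 128.9 kJ/kg
Q_evap = m_dot * dh = 1.471 * 128.9
Q_evap = 189.61 kW

189.61


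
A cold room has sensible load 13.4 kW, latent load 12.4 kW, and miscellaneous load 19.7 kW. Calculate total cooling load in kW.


Q_total = Q_s + Q_l + Q_misc
Q_total = 13.4 + 12.4 + 19.7
Q_total = 45.5 kW

45.5


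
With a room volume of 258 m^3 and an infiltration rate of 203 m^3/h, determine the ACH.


ACH = flow / volume
ACH = 203 / 258
ACH = 0.787

0.787


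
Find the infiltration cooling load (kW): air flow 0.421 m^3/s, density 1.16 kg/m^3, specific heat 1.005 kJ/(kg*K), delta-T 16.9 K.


Q = V_dot * rho * cp * dT
Q = 0.421 * 1.16 * 1.005 * 16.9
Q = 8.295 kW

8.295


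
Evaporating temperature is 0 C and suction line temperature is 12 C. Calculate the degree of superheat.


Superheat = T_suction - T_evap
Superheat = 12 - (0)
Superheat = 12 K

12


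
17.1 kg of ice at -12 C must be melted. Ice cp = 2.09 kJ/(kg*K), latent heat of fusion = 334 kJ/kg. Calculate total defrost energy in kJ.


Sensible heat = cp * dT = 2.09 * 12 = 25.08 kJ/kg
Total per kg = 25.08 + 334 = 359.08 kJ/kg
Q = m * total = 17.1 * 359.08
Q = 6140.3 kJ

6140.3


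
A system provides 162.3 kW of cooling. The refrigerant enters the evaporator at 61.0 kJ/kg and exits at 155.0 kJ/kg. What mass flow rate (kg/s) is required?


dh = 155.0 - 61.0 = 94.0 kJ/kg
m_dot = Q / dh = 162.3 / 94.0 = 1.7266 kg/s

1.7266


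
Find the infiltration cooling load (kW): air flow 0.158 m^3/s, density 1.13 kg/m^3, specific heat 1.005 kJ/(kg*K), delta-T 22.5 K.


Q = V_dot * rho * cp * dT
Q = 0.158 * 1.13 * 1.005 * 22.5
Q = 4.037 kW

4.037


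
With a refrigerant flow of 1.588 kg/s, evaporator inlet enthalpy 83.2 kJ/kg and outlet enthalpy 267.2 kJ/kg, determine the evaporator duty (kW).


dh = 267.2 - 83.2 = 184.0 kJ/kg
Q_evap = m_dot * dh = 1.588 * 184.0
Q_evap = 292.19 kW

292.19


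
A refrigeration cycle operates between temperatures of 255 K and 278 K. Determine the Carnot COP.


dT = 278 - 255 = 23 K
COP_carnot = T_cold / dT = 255 / 23
COP_carnot = 11.087

11.087


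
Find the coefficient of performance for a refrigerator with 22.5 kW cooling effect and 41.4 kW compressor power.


COP = Q_evap / W
COP = 22.5 / 41.4
COP = 0.543

0.543


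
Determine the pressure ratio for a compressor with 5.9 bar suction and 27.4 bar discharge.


PR = P_high / P_low
PR = 27.4 / 5.9
PR = 4.644

4.644


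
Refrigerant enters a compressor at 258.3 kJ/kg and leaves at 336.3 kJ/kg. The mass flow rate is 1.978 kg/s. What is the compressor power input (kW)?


dh = 336.3 - 258.3 = 78.0 kJ/kg
W = m_dot * dh = 1.978 * 78.0 = 154.28 kW

154.28


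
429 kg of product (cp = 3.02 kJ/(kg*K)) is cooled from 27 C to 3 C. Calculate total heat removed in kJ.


dT = 27 - (3) = 24 K
Q = m * cp * dT = 429 * 3.02 * 24
Q = 31094 kJ

31094


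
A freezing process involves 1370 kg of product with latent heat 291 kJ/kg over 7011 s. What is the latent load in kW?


Q_lat = m * h_fg / t
Q_lat = 1370 * 291 / 7011
Q_lat = 56.86 kW

56.86


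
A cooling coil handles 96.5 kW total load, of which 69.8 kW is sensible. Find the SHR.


SHR = Q_sensible / Q_total
SHR = 69.8 / 96.5
SHR = 0.723

0.723


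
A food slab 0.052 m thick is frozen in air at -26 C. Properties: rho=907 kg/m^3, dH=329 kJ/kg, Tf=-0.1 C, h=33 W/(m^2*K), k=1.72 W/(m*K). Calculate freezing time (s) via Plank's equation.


dT = -0.1 - (-26) = 25.9 K
term1 = a/(2h) = 0.052/(2*33) = 0.0007878787879
term2 = a^2/(8k) = 0.052^2/(8*1.72) = 0.0001965116279
t = rho*dH*1000/dT * (term1 + term2)
t = 907*329*1000/25.9 * (0.0007878787879 + 0.0001965116279)
t = 11342 s

11342


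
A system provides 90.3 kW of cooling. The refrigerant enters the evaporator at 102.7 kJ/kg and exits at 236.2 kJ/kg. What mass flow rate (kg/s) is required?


dh = 236.2 - 102.7 = 133.5 kJ/kg
m_dot = Q / dh = 90.3 / 133.5 = 0.6764 kg/s

0.6764


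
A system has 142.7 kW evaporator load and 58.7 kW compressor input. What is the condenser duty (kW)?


Q_cond = Q_evap + W
Q_cond = 142.7 + 58.7
Q_cond = 201.4 kW

201.4


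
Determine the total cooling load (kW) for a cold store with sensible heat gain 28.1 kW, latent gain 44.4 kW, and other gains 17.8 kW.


Q_total = Q_s + Q_l + Q_misc
Q_total = 28.1 + 44.4 + 17.8
Q_total = 90.3 kW

90.3


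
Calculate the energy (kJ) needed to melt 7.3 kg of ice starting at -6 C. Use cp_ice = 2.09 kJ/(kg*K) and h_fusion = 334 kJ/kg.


Sensible heat = cp * dT = 2.09 * 6 = 12.54 kJ/kg
Total per kg = 12.54 + 334 = 346.54 kJ/kg
Q = m * total = 7.3 * 346.54
Q = 2529.7 kJ

2529.7


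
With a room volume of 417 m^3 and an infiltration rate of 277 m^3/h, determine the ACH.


ACH = flow / volume
ACH = 277 / 417
ACH = 0.664

0.664


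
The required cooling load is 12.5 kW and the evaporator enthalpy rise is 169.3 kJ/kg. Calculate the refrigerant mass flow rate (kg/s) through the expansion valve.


m_dot = Q / dh
m_dot = 12.5 / 169.3
m_dot = 0.0738 kg/s

0.0738


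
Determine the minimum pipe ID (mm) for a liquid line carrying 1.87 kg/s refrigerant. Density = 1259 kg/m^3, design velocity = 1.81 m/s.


A = m_dot / (rho * v) = 1.87 / (1259 * 1.81) = 0.0008206109383 m^2
d = sqrt(4*A/pi) * 1000
d = 32.3 mm

32.3


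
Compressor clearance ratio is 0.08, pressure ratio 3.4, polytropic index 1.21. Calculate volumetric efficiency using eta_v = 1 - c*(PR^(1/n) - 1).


PR^(1/n) = 3.4^(1/1.21) = 2.74940536
eta_v = 1 - 0.08 * (2.74940536 - 1)
eta_v = 0.86

0.86


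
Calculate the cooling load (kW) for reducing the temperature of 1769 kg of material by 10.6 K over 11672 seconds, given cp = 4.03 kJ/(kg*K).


Q = m * cp * dT / t
Q = 1769 * 4.03 * 10.6 / 11672
Q = 6.474 kW

6.474


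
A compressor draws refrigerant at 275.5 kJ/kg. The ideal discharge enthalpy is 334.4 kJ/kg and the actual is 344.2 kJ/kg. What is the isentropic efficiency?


dh_ideal = 334.4 - 275.5 = 58.9 kJ/kg
dh_actual = 344.2 - 275.5 = 68.7 kJ/kg
eta_s = dh_ideal / dh_actual = 58.9 / 68.7
eta_s = 0.8574

0.8574


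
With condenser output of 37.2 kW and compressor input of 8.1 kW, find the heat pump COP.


COP_hp = Q_cond / W
COP_hp = 37.2 / 8.1
COP_hp = 4.593

4.593


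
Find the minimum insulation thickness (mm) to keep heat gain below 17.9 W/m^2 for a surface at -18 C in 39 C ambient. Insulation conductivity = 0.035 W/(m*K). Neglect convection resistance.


dT = 39 - (-18) = 57 K
thickness = k * dT / q_max * 1000
thickness = 0.035 * 57 / 17.9 * 1000
thickness = 111.5 mm

111.5


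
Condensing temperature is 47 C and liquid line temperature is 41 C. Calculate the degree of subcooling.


Subcooling = T_cond - T_liquid
Subcooling = 47 - 41
Subcooling = 6 K

6


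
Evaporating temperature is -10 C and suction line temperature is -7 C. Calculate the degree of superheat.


Superheat = T_suction - T_evap
Superheat = -7 - (-10)
Superheat = 3 K

3


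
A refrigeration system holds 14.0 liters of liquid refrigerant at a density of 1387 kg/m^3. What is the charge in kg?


Charge = V * rho / 1000
Charge = 14.0 * 1387 / 1000
Charge = 19.42 kg

19.42


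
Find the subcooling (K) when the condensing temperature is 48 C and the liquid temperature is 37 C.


Subcooling = T_cond - T_liquid
Subcooling = 48 - 37
Subcooling = 11 K

11


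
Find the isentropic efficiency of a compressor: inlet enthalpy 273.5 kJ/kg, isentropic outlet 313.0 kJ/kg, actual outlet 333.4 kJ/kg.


dh_ideal = 313.0 - 273.5 = 39.5 kJ/kg
dh_actual = 333.4 - 273.5 = 59.9 kJ/kg
eta_s = dh_ideal / dh_actual = 39.5 / 59.9
eta_s = 0.6594

0.6594


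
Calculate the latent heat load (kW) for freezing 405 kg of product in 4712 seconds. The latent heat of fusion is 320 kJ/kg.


Q_lat = m * h_fg / t
Q_lat = 405 * 320 / 4712
Q_lat = 27.5 kW

27.5


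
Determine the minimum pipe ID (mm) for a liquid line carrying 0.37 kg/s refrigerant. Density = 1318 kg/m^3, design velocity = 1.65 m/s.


A = m_dot / (rho * v) = 0.37 / (1318 * 1.65) = 0.0001701384099 m^2
d = sqrt(4*A/pi) * 1000
d = 14.7 mm

14.7


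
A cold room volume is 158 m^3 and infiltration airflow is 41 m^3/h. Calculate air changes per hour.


ACH = flow / volume
ACH = 41 / 158
ACH = 0.259

0.259


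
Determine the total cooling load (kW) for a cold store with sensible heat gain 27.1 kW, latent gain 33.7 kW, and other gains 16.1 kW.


Q_total = Q_s + Q_l + Q_misc
Q_total = 27.1 + 33.7 + 16.1
Q_total = 76.9 kW

76.9


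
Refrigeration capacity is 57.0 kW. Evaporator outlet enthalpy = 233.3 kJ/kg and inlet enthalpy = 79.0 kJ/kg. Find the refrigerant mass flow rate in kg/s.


dh = 233.3 - 79.0 = 154.3 kJ/kg
m_dot = Q / dh = 57.0 / 154.3 = 0.3694 kg/s

0.3694


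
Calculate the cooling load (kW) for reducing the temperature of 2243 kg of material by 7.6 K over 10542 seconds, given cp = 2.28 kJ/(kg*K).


Q = m * cp * dT / t
Q = 2243 * 2.28 * 7.6 / 10542
Q = 3.687 kW

3.687


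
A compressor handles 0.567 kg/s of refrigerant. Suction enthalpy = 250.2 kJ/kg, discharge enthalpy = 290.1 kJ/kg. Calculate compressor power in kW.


dh = 290.1 - 250.2 = 39.9 kJ/kg
W = m_dot * dh = 0.567 * 39.9 = 22.62 kW

22.62


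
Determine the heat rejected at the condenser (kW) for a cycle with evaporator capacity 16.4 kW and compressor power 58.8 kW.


Q_cond = Q_evap + W
Q_cond = 16.4 + 58.8
Q_cond = 75.2 kW

75.2


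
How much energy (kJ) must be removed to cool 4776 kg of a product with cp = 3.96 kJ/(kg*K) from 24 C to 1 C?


dT = 24 - (1) = 23 K
Q = m * cp * dT = 4776 * 3.96 * 23
Q = 434998 kJ

434998


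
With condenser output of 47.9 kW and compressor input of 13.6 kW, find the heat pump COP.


COP_hp = Q_cond / W
COP_hp = 47.9 / 13.6
COP_hp = 3.522

3.522


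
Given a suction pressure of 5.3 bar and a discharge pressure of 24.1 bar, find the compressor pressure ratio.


PR = P_high / P_low
PR = 24.1 / 5.3
PR = 4.547

4.547


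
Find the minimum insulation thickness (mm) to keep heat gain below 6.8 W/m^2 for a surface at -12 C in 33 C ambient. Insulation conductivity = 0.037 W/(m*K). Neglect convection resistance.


dT = 33 - (-12) = 45 K
thickness = k * dT / q_max * 1000
thickness = 0.037 * 45 / 6.8 * 1000
thickness = 244.9 mm

244.9


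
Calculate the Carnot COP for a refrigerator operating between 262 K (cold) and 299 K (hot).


dT = 299 - 262 = 37 K
COP_carnot = T_cold / dT = 262 / 37
COP_carnot = 7.081

7.081


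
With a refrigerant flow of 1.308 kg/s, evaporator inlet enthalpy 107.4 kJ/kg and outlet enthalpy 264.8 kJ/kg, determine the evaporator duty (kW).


dh = 264.8 - 107.4 = 157.4 kJ/kg
Q_evap = m_dot * dh = 1.308 * 157.4
Q_evap = 205.88 kW

205.88


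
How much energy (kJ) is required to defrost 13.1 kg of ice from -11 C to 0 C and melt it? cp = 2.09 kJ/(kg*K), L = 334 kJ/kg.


Sensible heat = cp * dT = 2.09 * 11 = 22.99 kJ/kg
Total per kg = 22.99 + 334 = 356.99 kJ/kg
Q = m * total = 13.1 * 356.99
Q = 4676.6 kJ

4676.6


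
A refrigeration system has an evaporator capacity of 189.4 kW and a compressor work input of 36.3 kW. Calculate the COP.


COP = Q_evap / W
COP = 189.4 / 36.3
COP = 5.218

5.218


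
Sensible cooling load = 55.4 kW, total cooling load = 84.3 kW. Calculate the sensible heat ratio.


SHR = Q_sensible / Q_total
SHR = 55.4 / 84.3
SHR = 0.657

0.657


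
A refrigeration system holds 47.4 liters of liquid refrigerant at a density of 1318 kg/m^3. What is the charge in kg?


Charge = V * rho / 1000
Charge = 47.4 * 1318 / 1000
Charge = 62.47 kg

62.47


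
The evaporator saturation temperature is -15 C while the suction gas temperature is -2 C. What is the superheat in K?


Superheat = T_suction - T_evap
Superheat = -2 - (-15)
Superheat = 13 K

13


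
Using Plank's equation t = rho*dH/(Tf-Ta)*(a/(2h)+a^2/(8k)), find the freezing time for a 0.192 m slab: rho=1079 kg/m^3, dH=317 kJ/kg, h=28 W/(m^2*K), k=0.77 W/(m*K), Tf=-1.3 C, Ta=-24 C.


dT = -1.3 - (-24) = 22.7 K
term1 = a/(2h) = 0.192/(2*28) = 0.003428571429
term2 = a^2/(8k) = 0.192^2/(8*0.77) = 0.005984415584
t = rho*dH*1000/dT * (term1 + term2)
t = 1079*317*1000/22.7 * (0.003428571429 + 0.005984415584)
t = 141835 s

141835


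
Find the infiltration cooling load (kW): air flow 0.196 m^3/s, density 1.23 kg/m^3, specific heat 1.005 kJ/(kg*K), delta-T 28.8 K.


Q = V_dot * rho * cp * dT
Q = 0.196 * 1.23 * 1.005 * 28.8
Q = 6.978 kW

6.978


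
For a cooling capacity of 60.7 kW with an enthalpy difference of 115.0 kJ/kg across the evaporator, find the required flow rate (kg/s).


m_dot = Q / dh
m_dot = 60.7 / 115.0
m_dot = 0.5278 kg/s

0.5278


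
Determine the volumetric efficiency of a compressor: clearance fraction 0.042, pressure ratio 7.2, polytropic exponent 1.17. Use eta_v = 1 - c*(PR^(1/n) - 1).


PR^(1/n) = 7.2^(1/1.17) = 5.4045908
eta_v = 1 - 0.042 * (5.4045908 - 1)
eta_v = 0.815

0.815


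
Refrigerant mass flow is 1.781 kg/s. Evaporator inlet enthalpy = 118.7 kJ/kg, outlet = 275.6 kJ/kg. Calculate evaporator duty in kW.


dh = 275.6 - 118.7 = 156.9 kJ/kg
Q_evap = m_dot * dh = 1.781 * 156.9
Q_evap = 279.44 kW

279.44


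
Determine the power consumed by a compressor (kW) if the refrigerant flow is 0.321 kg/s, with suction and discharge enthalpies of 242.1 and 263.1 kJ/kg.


dh = 263.1 - 242.1 = 21.0 kJ/kg
W = m_dot * dh = 0.321 * 21.0 = 6.74 kW

6.74


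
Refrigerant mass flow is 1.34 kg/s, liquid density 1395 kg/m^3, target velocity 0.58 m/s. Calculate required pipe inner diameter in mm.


A = m_dot / (rho * v) = 1.34 / (1395 * 0.58) = 0.001656161167 m^2
d = sqrt(4*A/pi) * 1000
d = 45.9 mm

45.9


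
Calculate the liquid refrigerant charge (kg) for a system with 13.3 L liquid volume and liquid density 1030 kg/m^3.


Charge = V * rho / 1000
Charge = 13.3 * 1030 / 1000
Charge = 13.7 kg

13.7


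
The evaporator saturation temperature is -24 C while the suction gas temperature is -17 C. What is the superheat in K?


Superheat = T_suction - T_evap
Superheat = -17 - (-24)
Superheat = 7 K

7


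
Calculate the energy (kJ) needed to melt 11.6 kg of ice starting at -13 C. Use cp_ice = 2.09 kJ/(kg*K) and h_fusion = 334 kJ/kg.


Sensible heat = cp * dT = 2.09 * 13 = 27.17 kJ/kg
Total per kg = 27.17 + 334 = 361.17 kJ/kg
Q = m * total = 11.6 * 361.17
Q = 4189.6 kJ

4189.6


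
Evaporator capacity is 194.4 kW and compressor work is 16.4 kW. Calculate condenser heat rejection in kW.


Q_cond = Q_evap + W
Q_cond = 194.4 + 16.4
Q_cond = 210.8 kW

210.8


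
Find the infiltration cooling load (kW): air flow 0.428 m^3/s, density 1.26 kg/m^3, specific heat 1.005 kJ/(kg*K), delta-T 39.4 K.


Q = V_dot * rho * cp * dT
Q = 0.428 * 1.26 * 1.005 * 39.4
Q = 21.354 kW

21.354


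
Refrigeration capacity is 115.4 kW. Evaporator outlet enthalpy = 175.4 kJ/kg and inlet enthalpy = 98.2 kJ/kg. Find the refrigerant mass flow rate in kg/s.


dh = 175.4 - 98.2 = 77.2 kJ/kg
m_dot = Q / dh = 115.4 / 77.2 = 1.4948 kg/s

1.4948


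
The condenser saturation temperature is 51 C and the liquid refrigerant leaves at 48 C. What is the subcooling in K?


Subcooling = T_cond - T_liquid
Subcooling = 51 - 48
Subcooling = 3 K

3


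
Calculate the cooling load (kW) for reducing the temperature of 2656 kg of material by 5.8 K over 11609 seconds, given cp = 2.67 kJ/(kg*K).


Q = m * cp * dT / t
Q = 2656 * 2.67 * 5.8 / 11609
Q = 3.543 kW

3.543


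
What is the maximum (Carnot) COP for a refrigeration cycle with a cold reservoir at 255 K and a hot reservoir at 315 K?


dT = 315 - 255 = 60 K
COP_carnot = T_cold / dT = 255 / 60
COP_carnot = 4.25

4.25


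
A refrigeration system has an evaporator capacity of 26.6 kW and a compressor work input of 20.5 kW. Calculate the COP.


COP = Q_evap / W
COP = 26.6 / 20.5
COP = 1.298

1.298


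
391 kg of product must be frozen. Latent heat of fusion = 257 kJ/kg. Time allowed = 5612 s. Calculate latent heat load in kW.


Q_lat = m * h_fg / t
Q_lat = 391 * 257 / 5612
Q_lat = 17.91 kW

17.91


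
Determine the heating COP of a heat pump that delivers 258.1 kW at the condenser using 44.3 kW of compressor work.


COP_hp = Q_cond / W
COP_hp = 258.1 / 44.3
COP_hp = 5.826

5.826


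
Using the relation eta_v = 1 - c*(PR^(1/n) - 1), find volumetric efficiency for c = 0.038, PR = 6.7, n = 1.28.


PR^(1/n) = 6.7^(1/1.28) = 4.41947763
eta_v = 1 - 0.038 * (4.41947763 - 1)
eta_v = 0.8701

0.8701


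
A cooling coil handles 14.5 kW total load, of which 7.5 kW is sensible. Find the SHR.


SHR = Q_sensible / Q_total
SHR = 7.5 / 14.5
SHR = 0.517

0.517


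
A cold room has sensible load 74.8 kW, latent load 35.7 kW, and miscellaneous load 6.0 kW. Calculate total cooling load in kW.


Q_total = Q_s + Q_l + Q_misc
Q_total = 74.8 + 35.7 + 6.0
Q_total = 116.5 kW

116.5


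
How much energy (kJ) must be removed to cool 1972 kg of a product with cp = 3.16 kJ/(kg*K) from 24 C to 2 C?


dT = 24 - (2) = 22 K
Q = m * cp * dT = 1972 * 3.16 * 22
Q = 137093 kJ

137093


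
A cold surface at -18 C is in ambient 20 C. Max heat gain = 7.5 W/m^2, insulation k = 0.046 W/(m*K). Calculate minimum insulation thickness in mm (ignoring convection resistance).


dT = 20 - (-18) = 38 K
thickness = k * dT / q_max * 1000
thickness = 0.046 * 38 / 7.5 * 1000
thickness = 233.1 mm

233.1


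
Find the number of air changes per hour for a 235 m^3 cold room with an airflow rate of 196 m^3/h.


ACH = flow / volume
ACH = 196 / 235
ACH = 0.834

0.834


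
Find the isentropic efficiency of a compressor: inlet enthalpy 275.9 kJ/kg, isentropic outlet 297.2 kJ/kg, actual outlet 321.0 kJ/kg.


dh_ideal = 297.2 - 275.9 = 21.3 kJ/kg
dh_actual = 321.0 - 275.9 = 45.1 kJ/kg
eta_s = dh_ideal / dh_actual = 21.3 / 45.1
eta_s = 0.4723

0.4723


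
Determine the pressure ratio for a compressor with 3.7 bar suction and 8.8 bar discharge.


PR = P_high / P_low
PR = 8.8 / 3.7
PR = 2.378

2.378


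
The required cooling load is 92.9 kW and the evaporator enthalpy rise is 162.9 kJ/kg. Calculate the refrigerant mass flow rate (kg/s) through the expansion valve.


m_dot = Q / dh
m_dot = 92.9 / 162.9
m_dot = 0.5703 kg/s

0.5703


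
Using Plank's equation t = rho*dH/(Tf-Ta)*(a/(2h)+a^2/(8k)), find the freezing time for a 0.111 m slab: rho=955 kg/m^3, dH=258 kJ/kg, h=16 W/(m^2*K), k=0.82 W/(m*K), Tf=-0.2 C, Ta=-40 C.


dT = -0.2 - (-40) = 39.8 K
term1 = a/(2h) = 0.111/(2*16) = 0.00346875
term2 = a^2/(8k) = 0.111^2/(8*0.82) = 0.00187820122
t = rho*dH*1000/dT * (term1 + term2)
t = 955*258*1000/39.8 * (0.00346875 + 0.00187820122)
t = 33101 s

33101


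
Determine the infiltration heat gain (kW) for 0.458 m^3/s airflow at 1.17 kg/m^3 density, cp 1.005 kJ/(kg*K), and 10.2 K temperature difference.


Q = V_dot * rho * cp * dT
Q = 0.458 * 1.17 * 1.005 * 10.2
Q = 5.493 kW

5.493


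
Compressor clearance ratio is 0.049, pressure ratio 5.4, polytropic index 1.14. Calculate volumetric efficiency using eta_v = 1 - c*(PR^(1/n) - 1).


PR^(1/n) = 5.4^(1/1.14) = 4.38985996
eta_v = 1 - 0.049 * (4.38985996 - 1)
eta_v = 0.8339

0.8339


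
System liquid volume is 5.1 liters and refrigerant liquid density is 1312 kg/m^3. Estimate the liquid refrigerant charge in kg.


Charge = V * rho / 1000
Charge = 5.1 * 1312 / 1000
Charge = 6.69 kg

6.69


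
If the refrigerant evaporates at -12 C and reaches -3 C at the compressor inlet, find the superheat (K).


Superheat = T_suction - T_evap
Superheat = -3 - (-12)
Superheat = 9 K

9


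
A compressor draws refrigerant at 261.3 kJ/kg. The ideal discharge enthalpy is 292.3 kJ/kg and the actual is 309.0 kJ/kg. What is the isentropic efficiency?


dh_ideal = 292.3 - 261.3 = 31.0 kJ/kg
dh_actual = 309.0 - 261.3 = 47.7 kJ/kg
eta_s = dh_ideal / dh_actual = 31.0 / 47.7
eta_s = 0.6499

0.6499


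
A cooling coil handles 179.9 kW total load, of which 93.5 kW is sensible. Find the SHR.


SHR = Q_sensible / Q_total
SHR = 93.5 / 179.9
SHR = 0.52

0.52


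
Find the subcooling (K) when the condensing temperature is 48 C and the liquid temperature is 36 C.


Subcooling = T_cond - T_liquid
Subcooling = 48 - 36
Subcooling = 12 K

12


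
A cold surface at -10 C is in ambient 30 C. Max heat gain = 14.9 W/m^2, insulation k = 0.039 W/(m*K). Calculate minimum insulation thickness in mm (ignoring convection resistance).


dT = 30 - (-10) = 40 K
thickness = k * dT / q_max * 1000
thickness = 0.039 * 40 / 14.9 * 1000
thickness = 104.7 mm

104.7


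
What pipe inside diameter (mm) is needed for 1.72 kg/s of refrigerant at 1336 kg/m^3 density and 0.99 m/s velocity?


A = m_dot / (rho * v) = 1.72 / (1336 * 0.99) = 0.001300429444 m^2
d = sqrt(4*A/pi) * 1000
d = 40.7 mm

40.7


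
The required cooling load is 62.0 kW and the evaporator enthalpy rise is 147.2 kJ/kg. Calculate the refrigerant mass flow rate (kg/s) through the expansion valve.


m_dot = Q / dh
m_dot = 62.0 / 147.2
m_dot = 0.4212 kg/s

0.4212


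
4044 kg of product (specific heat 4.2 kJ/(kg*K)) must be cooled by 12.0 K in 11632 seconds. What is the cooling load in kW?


Q = m * cp * dT / t
Q = 4044 * 4.2 * 12.0 / 11632
Q = 17.522 kW

17.522


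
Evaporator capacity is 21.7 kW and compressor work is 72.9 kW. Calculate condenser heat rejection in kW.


Q_cond = Q_evap + W
Q_cond = 21.7 + 72.9
Q_cond = 94.6 kW

94.6


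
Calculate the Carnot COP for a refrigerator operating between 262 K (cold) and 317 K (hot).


dT = 317 - 262 = 55 K
COP_carnot = T_cold / dT = 262 / 55
COP_carnot = 4.764

4.764


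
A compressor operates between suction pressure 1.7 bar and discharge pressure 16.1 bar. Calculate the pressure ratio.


PR = P_high / P_low
PR = 16.1 / 1.7
PR = 9.471

9.471


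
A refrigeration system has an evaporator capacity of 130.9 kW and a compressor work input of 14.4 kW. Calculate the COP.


COP = Q_evap / W
COP = 130.9 / 14.4
COP = 9.09

9.09


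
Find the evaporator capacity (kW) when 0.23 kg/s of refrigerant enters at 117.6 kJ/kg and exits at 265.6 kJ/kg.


dh = 265.6 - 117.6 = 148.0 kJ/kg
Q_evap = m_dot * dh = 0.23 * 148.0
Q_evap = 34.04 kW

34.04


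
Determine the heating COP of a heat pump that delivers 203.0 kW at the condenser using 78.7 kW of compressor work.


COP_hp = Q_cond / W
COP_hp = 203.0 / 78.7
COP_hp = 2.579

2.579


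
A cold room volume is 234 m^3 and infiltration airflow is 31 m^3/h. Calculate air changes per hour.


ACH = flow / volume
ACH = 31 / 234
ACH = 0.132

0.132


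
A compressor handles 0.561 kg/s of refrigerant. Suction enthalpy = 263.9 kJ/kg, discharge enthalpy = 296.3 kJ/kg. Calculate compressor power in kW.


dh = 296.3 - 263.9 = 32.4 kJ/kg
W = m_dot * dh = 0.561 * 32.4 = 18.18 kW

18.18


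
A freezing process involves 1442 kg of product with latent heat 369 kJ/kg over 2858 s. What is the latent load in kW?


Q_lat = m * h_fg / t
Q_lat = 1442 * 369 / 2858
Q_lat = 186.18 kW

186.18


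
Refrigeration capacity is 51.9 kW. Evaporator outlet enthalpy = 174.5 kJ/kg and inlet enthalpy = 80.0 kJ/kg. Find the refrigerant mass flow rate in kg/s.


dh = 174.5 - 80.0 = 94.5 kJ/kg
m_dot = Q / dh = 51.9 / 94.5 = 0.5492 kg/s

0.5492


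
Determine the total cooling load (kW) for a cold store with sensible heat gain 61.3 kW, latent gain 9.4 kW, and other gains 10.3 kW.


Q_total = Q_s + Q_l + Q_misc
Q_total = 61.3 + 9.4 + 10.3
Q_total = 81.0 kW

81.0
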